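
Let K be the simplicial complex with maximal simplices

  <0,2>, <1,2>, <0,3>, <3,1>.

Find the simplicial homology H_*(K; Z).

H_0 = Z,  H_1 = Z.

Order the vertices as 0 < 1 < 2 < 3. Listing each simplex with vertices in this order, K has dimension 1 with simplices:

  0-simplices (4): [0], [1], [2], [3]
  1-simplices (4): [0,2], [0,3], [1,2], [1,3]

giving chain groups C_0 ≅ Z^4, C_1 ≅ Z^4.

Boundary ∂_1: C_1 → C_0 maps an edge to its endpoints' difference, ∂[p,q] = q − p.
The 4×4 boundary matrix has rank 3 and Smith normal form diag(1,1,1).

Now H_k = ker ∂_k / im ∂_{k+1}, so:

  H_0: rank C_0 − rank ∂_1 = 4 − 3 = 1, and the invariant factors of ∂_1 are all 1, so H_0 = Z.
  H_1: rank ker ∂_1 − rank ∂_2 = (4 − 3) − 0 = 1, and there is no ∂_2, so H_1 = Z.

(K is a triangulation of the circle S^1.)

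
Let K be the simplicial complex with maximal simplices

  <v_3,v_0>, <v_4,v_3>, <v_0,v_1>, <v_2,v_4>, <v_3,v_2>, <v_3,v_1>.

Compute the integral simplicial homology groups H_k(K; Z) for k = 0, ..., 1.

K has 5 vertices, 6 edges.
rank ∂_0 = 0, rank ∂_1 = 4 ⇒ b_0 = 5 − 0 − 4 = 1; all invariant factors of ∂_1 are 1 so no torsion. So H_0 = Z.
rank ∂_1 = 4, rank ∂_2 = 0 ⇒ b_1 = 6 − 4 − 0 = 2. So H_1 = Z^2.

H_0 = Z,  H_1 = Z^2.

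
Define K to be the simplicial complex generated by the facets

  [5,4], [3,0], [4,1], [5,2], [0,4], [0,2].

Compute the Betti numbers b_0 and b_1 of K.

Fix the vertex order 0 < 1 < 2 < 3 < 4 < 5 and write every simplex with vertices in increasing order. Then dim K = 1 and the simplices of K are:

  0-simplices (6): [0], [1], [2], [3], [4], [5]
  1-simplices (6): [0,2], [0,3], [0,4], [1,4], [2,5], [4,5]

giving chain groups C_0 ≅ Z^6, C_1 ≅ Z^6.

∂_1: C_1 → C_0 sends each edge [p,q] (with p < q) to q − p.
The resulting 6×6 matrix has rank 5, and its Smith normal form has invariant factors (1,1,1,1,1).

Reading off H_k = ker ∂_k / im ∂_{k+1}:

  H_0: rank C_0 − rank ∂_1 = 6 − 5 = 1, and the invariant factors of ∂_1 are all 1, so H_0 ≅ Z.
  H_1: rank ker ∂_1 − rank ∂_2 = (6 − 5) − 0 = 1, and there is no ∂_2, so H_1 ≅ Z.

Hence the Betti numbers are b_0 = 1, b_1 = 1.

b_0 = 1, b_1 = 1.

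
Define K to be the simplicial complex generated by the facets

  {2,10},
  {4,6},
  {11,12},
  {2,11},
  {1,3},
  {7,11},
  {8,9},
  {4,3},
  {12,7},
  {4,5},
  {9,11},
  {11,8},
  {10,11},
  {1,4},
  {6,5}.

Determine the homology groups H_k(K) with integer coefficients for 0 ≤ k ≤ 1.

H_0 ≅ Z^2,  H_1 ≅ Z^5.

Order the vertices as 1 < 2 < 3 < 4 < 5 < 6 < 7 < 8 < 9 < 10 < 11 < 12. Listing each simplex with vertices in this order, K has dimension 1 with simplices:

  0-simplices (12): [1], [2], [3], [4], [5], [6], [7], [8], [9], [10], [11], [12]
  1-simplices (15): [1,3], [1,4], [2,10], [2,11], [3,4], [4,5], [4,6], [5,6], [7,11], [7,12], [8,9], [8,11], [9,11], [10,11], [11,12]

so the chain groups are C_0 ≅ Z^12, C_1 ≅ Z^15.

Boundary ∂_1: C_1 → C_0 is given by ∂[p,q] = [q] − [p].
The resulting 12×15 matrix has rank 10, and its Smith normal form has invariant factors (1,1,1,1,1,1,1,1,1,1).

From H_k ≅ ker(∂_k) / im(∂_{k+1}) we obtain:

  H_0: rank C_0 − rank ∂_1 = 12 − 10 = 2, and the invariant factors of ∂_1 are all 1, so H_0 = Z^2.
  H_1: rank ker ∂_1 − rank ∂_2 = (15 − 10) − 0 = 5, and there is no ∂_2, so H_1 = Z^5.

(K is a triangulation of the disjoint union of a wedge of 3 circles and a wedge of 2 circles.)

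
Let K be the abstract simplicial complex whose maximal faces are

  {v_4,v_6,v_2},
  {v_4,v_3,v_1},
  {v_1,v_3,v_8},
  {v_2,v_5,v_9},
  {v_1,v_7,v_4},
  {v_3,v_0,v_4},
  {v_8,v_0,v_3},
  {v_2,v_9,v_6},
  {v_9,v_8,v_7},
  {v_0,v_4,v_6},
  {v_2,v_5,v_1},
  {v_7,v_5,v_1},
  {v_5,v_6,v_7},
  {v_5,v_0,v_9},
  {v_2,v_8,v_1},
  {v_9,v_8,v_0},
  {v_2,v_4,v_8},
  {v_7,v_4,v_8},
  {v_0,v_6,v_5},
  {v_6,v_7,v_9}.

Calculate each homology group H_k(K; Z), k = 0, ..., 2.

Take the total order v_0 < v_1 < v_2 < v_3 < v_4 < v_5 < v_6 < v_7 < v_8 < v_9 on the vertex set. Then K (dimension 2) consists of the simplices:

  0-simplices (10): [v_0], [v_1], [v_2], [v_3], [v_4], [v_5], [v_6], [v_7], [v_8], [v_9]
  1-simplices (30): (30 of them)
  2-simplices (20): (20 of them)

giving chain groups C_0 ≅ Z^10, C_1 ≅ Z^30, C_2 ≅ Z^20.

Boundary ∂_1: C_1 → C_0 maps an edge to its endpoints' difference, ∂[p,q] = q − p. For instance
  ∂[v_2,v_4] = [v_4] − [v_2].
This gives a 10×30 integer matrix of rank 9; reducing to Smith normal form yields diagonal entries (1,1,1,1,1,1,1,1,1).

Boundary ∂_2: C_2 → C_1 sends each 2-simplex [p,q,r] to [q,r] − [p,r] + [p,q]. For instance
  ∂[v_1,v_2,v_8] = [v_2,v_8] − [v_1,v_8] + [v_1,v_2],
  ∂[v_0,v_4,v_6] = [v_4,v_6] − [v_0,v_6] + [v_0,v_4].
The 30×20 boundary matrix has rank 20 and Smith normal form diag(1,1,1,1,1,1,1,1,1,1,1,1,1,1,1,1,1,1,1,2).

Computing H_k = (kernel of ∂_k) / (image of ∂_{k+1}):

  H_0: rank C_0 − rank ∂_1 = 10 − 9 = 1, and the invariant factors of ∂_1 are all 1, so H_0 ≅ Z.
  H_1: rank ker ∂_1 − rank ∂_2 = (30 − 9) − 20 = 1, and ∂_2 has invariant factor 2 > 1, so H_1 ≅ Z × Z/2.
  H_2: rank ker ∂_2 − rank ∂_3 = (20 − 20) − 0 = 0, and there is no ∂_3, so H_2 ≅ 0.

As a check, the Euler characteristic is 10 − 30 + 20 = 0, which agrees with 1 − 1 + 0 = 0.

H_0 ≅ Z,  H_1 ≅ Z × Z/2,  H_2 = 0.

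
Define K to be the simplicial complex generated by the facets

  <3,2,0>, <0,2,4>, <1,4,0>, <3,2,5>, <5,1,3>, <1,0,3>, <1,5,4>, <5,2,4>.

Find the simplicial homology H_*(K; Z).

K has 6 vertices, 12 edges, 8 triangles.
rank ∂_0 = 0, rank ∂_1 = 5 ⇒ b_0 = 6 − 0 − 5 = 1; all invariant factors of ∂_1 are 1 so no torsion. So H_0 = Z.
rank ∂_1 = 5, rank ∂_2 = 7 ⇒ b_1 = 12 − 5 − 7 = 0; all invariant factors of ∂_2 are 1 so no torsion. So H_1 = 0.
rank ∂_2 = 7, rank ∂_3 = 0 ⇒ b_2 = 8 − 7 − 0 = 1. So H_2 = Z.

H_0 ≅ Z,  H_1 = 0,  H_2 ≅ Z.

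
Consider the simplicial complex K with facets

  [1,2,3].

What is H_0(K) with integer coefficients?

H_0 ≅ Z.

Order the vertices as 1 < 2 < 3. Listing each simplex with vertices in this order, K has dimension 2 with simplices:

  0-simplices (3): [1], [2], [3]
  1-simplices (3): [1,2], [1,3], [2,3]
  2-simplices (1): [1,2,3]

Hence C_0 ≅ Z^3, C_1 ≅ Z^3, C_2 ≅ Z^1.

∂_1: C_1 → C_0 is given by ∂[p,q] = [q] − [p]. For instance
  ∂[1,2] = [2] − [1].
The resulting 3×3 matrix has rank 2, and its Smith normal form has invariant factors (1,1).

Boundary ∂_2: C_2 → C_1 acts by ∂[p,q,r] = [q,r] − [p,r] + [p,q]. For instance
  ∂[1,2,3] = [2,3] − [1,3] + [1,2].
The 3×1 boundary matrix has rank 1 and Smith normal form diag(1).

Now H_k = ker ∂_k / im ∂_{k+1}, so:

  H_0: rank C_0 − rank ∂_1 = 3 − 2 = 1, and the invariant factors of ∂_1 are all 1, so H_0 ≅ Z.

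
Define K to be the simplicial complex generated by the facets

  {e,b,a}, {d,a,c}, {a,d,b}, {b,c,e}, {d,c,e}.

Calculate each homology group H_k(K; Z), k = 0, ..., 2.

K has 5 vertices, 10 edges, 5 triangles.
rank ∂_0 = 0, rank ∂_1 = 4 ⇒ b_0 = 5 − 0 − 4 = 1; all invariant factors of ∂_1 are 1 so no torsion. So H_0 = Z.
rank ∂_1 = 4, rank ∂_2 = 5 ⇒ b_1 = 10 − 4 − 5 = 1; all invariant factors of ∂_2 are 1 so no torsion. So H_1 = Z.
rank ∂_2 = 5, rank ∂_3 = 0 ⇒ b_2 = 5 − 5 − 0 = 0. So H_2 = 0.

H_0 = Z,  H_1 = Z,  H_2 = 0.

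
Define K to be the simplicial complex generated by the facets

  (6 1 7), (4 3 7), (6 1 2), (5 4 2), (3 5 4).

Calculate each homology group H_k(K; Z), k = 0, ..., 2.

We work with the vertex ordering 1 < 2 < 3 < 4 < 5 < 6 < 7. The simplices of K, each written with vertices in increasing order, are:

  0-simplices (7): [1], [2], [3], [4], [5], [6], [7]
  1-simplices (12): [1,2], [1,6], [1,7], [2,4], [2,5], [2,6], [3,4], [3,5], [3,7], [4,5], [4,7], [6,7]
  2-simplices (5): [1,2,6], [1,6,7], [2,4,5], [3,4,5], [3,4,7]

so the chain groups are C_0 ≅ Z^7, C_1 ≅ Z^12, C_2 ≅ Z^5.

The boundary map ∂_1: C_1 → C_0 maps an edge to its endpoints' difference, ∂[p,q] = q − p. For instance
  ∂[3,4] = [4] − [3].
The resulting 7×12 matrix has rank 6, and its Smith normal form has invariant factors (1,1,1,1,1,1).

∂_2: C_2 → C_1 acts by ∂[p,q,r] = [q,r] − [p,r] + [p,q]. For instance
  ∂[1,6,7] = [6,7] − [1,7] + [1,6],
  ∂[3,4,7] = [4,7] − [3,7] + [3,4].
The 12×5 boundary matrix has rank 5 and Smith normal form diag(1,1,1,1,1).

Reading off H_k = ker ∂_k / im ∂_{k+1}:

  H_0: rank C_0 − rank ∂_1 = 7 − 6 = 1, and the invariant factors of ∂_1 are all 1, so H_0 ≅ Z.
  H_1: rank ker ∂_1 − rank ∂_2 = (12 − 6) − 5 = 1, and the invariant factors of ∂_2 are all 1, so H_1 ≅ Z.
  H_2: rank ker ∂_2 − rank ∂_3 = (5 − 5) − 0 = 0, and there is no ∂_3, so H_2 ≅ 0.

H_0 ≅ Z,  H_1 ≅ Z,  H_2 = 0.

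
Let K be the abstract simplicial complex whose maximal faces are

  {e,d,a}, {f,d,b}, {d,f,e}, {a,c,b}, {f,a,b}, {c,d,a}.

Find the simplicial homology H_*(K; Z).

H_0 ≅ Z,  H_1 ≅ Z,  H_2 = 0.

Order the vertices as a < b < c < d < e < f. Listing each simplex with vertices in this order, K has dimension 2 with simplices:

  0-simplices (6): a, b, c, d, e, f
  1-simplices (12): ab, ac, ad, ae, af, bc, bd, bf, cd, de, df, ef
  2-simplices (6): abc, abf, acd, ade, bdf, def

Hence C_0 ≅ Z^6, C_1 ≅ Z^12, C_2 ≅ Z^6.

Boundary ∂_1: C_1 → C_0 maps an edge to its endpoints' difference, ∂[p,q] = q − p. For instance
  ∂bc = c − b.
As a 6×12 matrix over Z this has rank 5, with invariant factors (1,1,1,1,1).

The boundary map ∂_2: C_2 → C_1 acts by ∂[p,q,r] = [q,r] − [p,r] + [p,q]. For instance
  ∂ade = de − ae + ad,
  ∂abc = bc − ac + ab.
The resulting 12×6 matrix has rank 6, and its Smith normal form has invariant factors (1,1,1,1,1,1).

Computing H_k = (kernel of ∂_k) / (image of ∂_{k+1}):

  H_0: rank C_0 − rank ∂_1 = 6 − 5 = 1, and the invariant factors of ∂_1 are all 1, so H_0 ≅ Z.
  H_1: rank ker ∂_1 − rank ∂_2 = (12 − 5) − 6 = 1, and the invariant factors of ∂_2 are all 1, so H_1 ≅ Z.
  H_2: rank ker ∂_2 − rank ∂_3 = (6 − 6) − 0 = 0, and there is no ∂_3, so H_2 ≅ 0.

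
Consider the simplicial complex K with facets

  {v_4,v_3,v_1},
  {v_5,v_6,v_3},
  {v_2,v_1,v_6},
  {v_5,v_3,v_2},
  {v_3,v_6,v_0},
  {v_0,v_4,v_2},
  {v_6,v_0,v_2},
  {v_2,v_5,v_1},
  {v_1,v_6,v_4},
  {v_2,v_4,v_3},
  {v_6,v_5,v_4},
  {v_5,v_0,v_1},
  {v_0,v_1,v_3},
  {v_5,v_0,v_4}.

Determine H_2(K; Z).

Take the total order v_0 < v_1 < v_2 < v_3 < v_4 < v_5 < v_6 on the vertex set. Then K (dimension 2) consists of the simplices:

  0-simplices (7): [v_0], [v_1], [v_2], [v_3], [v_4], [v_5], [v_6]
  1-simplices (21): (21 of them)
  2-simplices (14): (14 of them)

so the chain groups are C_0 ≅ Z^7, C_1 ≅ Z^21, C_2 ≅ Z^14.

Boundary ∂_1: C_1 → C_0 is given by ∂[p,q] = [q] − [p].
The 7×21 boundary matrix has rank 6 and Smith normal form diag(1,1,1,1,1,1).

The boundary map ∂_2: C_2 → C_1 maps a triangle to the signed sum of its edges. For instance
  ∂[v_4,v_5,v_6] = [v_5,v_6] − [v_4,v_6] + [v_4,v_5],
  ∂[v_2,v_3,v_5] = [v_3,v_5] − [v_2,v_5] + [v_2,v_3].
This gives a 21×14 integer matrix of rank 13; reducing to Smith normal form yields diagonal entries (1,1,1,1,1,1,1,1,1,1,1,1,1).

Now H_k = ker ∂_k / im ∂_{k+1}, so:

  H_2: rank ker ∂_2 − rank ∂_3 = (14 − 13) − 0 = 1, and there is no ∂_3, so H_2 = Z.

H_2 = Z.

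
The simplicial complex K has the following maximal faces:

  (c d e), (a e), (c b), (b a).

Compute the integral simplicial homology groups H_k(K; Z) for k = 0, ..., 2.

Fix the vertex order a < b < c < d < e and write every simplex with vertices in increasing order. Then dim K = 2 and the simplices of K are:

  0-simplices (5): a, b, c, d, e
  1-simplices (6): ab, ae, bc, cd, ce, de
  2-simplices (1): cde

so the chain groups are C_0 ≅ Z^5, C_1 ≅ Z^6, C_2 ≅ Z^1.

The boundary map ∂_1: C_1 → C_0 sends each edge [p,q] (with p < q) to q − p. For instance
  ∂ab = b − a.
The 5×6 boundary matrix has rank 4 and Smith normal form diag(1,1,1,1).

The boundary map ∂_2: C_2 → C_1 maps a triangle to the signed sum of its edges. For instance
  ∂cde = de − ce + cd.
The 6×1 boundary matrix has rank 1 and Smith normal form diag(1).

Computing H_k = (kernel of ∂_k) / (image of ∂_{k+1}):

  H_0: rank C_0 − rank ∂_1 = 5 − 4 = 1, and the invariant factors of ∂_1 are all 1, so H_0 ≅ Z.
  H_1: rank ker ∂_1 − rank ∂_2 = (6 − 4) − 1 = 1, and the invariant factors of ∂_2 are all 1, so H_1 ≅ Z.
  H_2: rank ker ∂_2 − rank ∂_3 = (1 − 1) − 0 = 0, and there is no ∂_3, so H_2 ≅ 0.

H_0 ≅ Z,  H_1 ≅ Z,  H_2 = 0.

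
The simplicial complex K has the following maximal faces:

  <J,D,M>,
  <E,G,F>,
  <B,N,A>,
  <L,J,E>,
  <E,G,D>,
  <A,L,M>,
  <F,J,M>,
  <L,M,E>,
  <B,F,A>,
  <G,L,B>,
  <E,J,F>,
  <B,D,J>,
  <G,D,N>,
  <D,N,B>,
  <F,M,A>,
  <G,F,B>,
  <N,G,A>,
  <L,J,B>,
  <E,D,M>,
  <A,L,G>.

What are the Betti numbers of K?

Order the vertices as A < B < D < E < F < G < J < L < M < N. Listing each simplex with vertices in this order, K has dimension 2 with simplices:

  0-simplices (10): A, B, D, E, F, G, J, L, M, N
  1-simplices (30): AB, AF, AG, AL, AM, AN, BD, BF, BG, BJ, BL, BN, DE, DG, DJ, DM, DN, EF, EG, EJ, EL, EM, FG, FJ, FM, GL, GN, JL, JM, LM
  2-simplices (20): ABF, ABN, AFM, AGL, AGN, ALM, BDJ, BDN, BFG, BGL, BJL, DEG, DEM, DGN, DJM, EFG, EFJ, EJL, ELM, FJM

giving chain groups C_0 ≅ Z^10, C_1 ≅ Z^30, C_2 ≅ Z^20.

Boundary ∂_1: C_1 → C_0 maps an edge to its endpoints' difference, ∂[p,q] = q − p. For instance
  ∂JL = L − J.
This gives a 10×30 integer matrix of rank 9; reducing to Smith normal form yields diagonal entries (1,1,1,1,1,1,1,1,1).

∂_2: C_2 → C_1 acts by ∂[p,q,r] = [q,r] − [p,r] + [p,q]. For instance
  ∂BDN = DN − BN + BD,
  ∂FJM = JM − FM + FJ.
The resulting 30×20 matrix has rank 20, and its Smith normal form has invariant factors (1,1,1,1,1,1,1,1,1,1,1,1,1,1,1,1,1,1,1,2).

From H_k ≅ ker(∂_k) / im(∂_{k+1}) we obtain:

  H_0: rank C_0 − rank ∂_1 = 10 − 9 = 1, and the invariant factors of ∂_1 are all 1, so H_0 = Z.
  H_1: rank ker ∂_1 − rank ∂_2 = (30 − 9) − 20 = 1, and ∂_2 has invariant factor 2 > 1, so H_1 = Z ⊕ Z_2.
  H_2: rank ker ∂_2 − rank ∂_3 = (20 − 20) − 0 = 0, and there is no ∂_3, so H_2 = 0.

(K is a triangulation of the Klein bottle.)

Hence the Betti numbers are b_0 = 1, b_1 = 1, b_2 = 0.

b_0 = 1, b_1 = 1, b_2 = 0.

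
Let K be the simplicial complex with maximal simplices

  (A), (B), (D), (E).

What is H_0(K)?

Order the vertices as A < B < D < E. Listing each simplex with vertices in this order, K has dimension 0 with simplices:

  0-simplices (4): A, B, D, E

Hence C_0 ≅ Z^4.

Reading off H_k = ker ∂_k / im ∂_{k+1}:

  H_0: rank C_0 − rank ∂_1 = 4 − 0 = 4, and there is no ∂_1, so H_0 ≅ Z^4.

(K is a triangulation of a set of 4 points.)

H_0 = Z^4.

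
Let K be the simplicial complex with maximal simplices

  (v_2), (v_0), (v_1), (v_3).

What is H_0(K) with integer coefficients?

Fix the vertex order v_0 < v_1 < v_2 < v_3 and write every simplex with vertices in increasing order. Then dim K = 0 and the simplices of K are:

  0-simplices (4): [v_0], [v_1], [v_2], [v_3]

Hence C_0 ≅ Z^4.

Now H_k = ker ∂_k / im ∂_{k+1}, so:

  H_0: rank C_0 − rank ∂_1 = 4 − 0 = 4, and there is no ∂_1, so H_0 ≅ Z^4.

(K is a triangulation of a set of 4 points.)

H_0 = Z^4.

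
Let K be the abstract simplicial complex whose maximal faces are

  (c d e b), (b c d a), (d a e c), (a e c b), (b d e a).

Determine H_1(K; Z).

H_1 = 0.

K has 5 vertices, 10 edges, 10 triangles, 5 3-simplices.
rank ∂_1 = 4, rank ∂_2 = 6 ⇒ b_1 = 10 − 4 − 6 = 0; all invariant factors of ∂_2 are 1 so no torsion. So H_1 ≅ 0.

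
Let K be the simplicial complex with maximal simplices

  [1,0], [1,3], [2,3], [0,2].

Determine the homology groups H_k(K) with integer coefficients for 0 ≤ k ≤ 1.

H_0 ≅ Z,  H_1 ≅ Z.

Take the total order 0 < 1 < 2 < 3 on the vertex set. Then K (dimension 1) consists of the simplices:

  0-simplices (4): [0], [1], [2], [3]
  1-simplices (4): [0,1], [0,2], [1,3], [2,3]

giving chain groups C_0 ≅ Z^4, C_1 ≅ Z^4.

∂_1: C_1 → C_0 sends each edge [p,q] (with p < q) to q − p.
The resulting 4×4 matrix has rank 3, and its Smith normal form has invariant factors (1,1,1).

Computing H_k = (kernel of ∂_k) / (image of ∂_{k+1}):

  H_0: rank C_0 − rank ∂_1 = 4 − 3 = 1, and the invariant factors of ∂_1 are all 1, so H_0 = Z.
  H_1: rank ker ∂_1 − rank ∂_2 = (4 − 3) − 0 = 1, and there is no ∂_2, so H_1 = Z.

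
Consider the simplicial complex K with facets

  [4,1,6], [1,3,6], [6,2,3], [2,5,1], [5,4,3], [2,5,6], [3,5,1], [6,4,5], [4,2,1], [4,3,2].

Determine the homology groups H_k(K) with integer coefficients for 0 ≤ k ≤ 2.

Order the vertices as 1 < 2 < 3 < 4 < 5 < 6. Listing each simplex with vertices in this order, K has dimension 2 with simplices:

  0-simplices (6): [1], [2], [3], [4], [5], [6]
  1-simplices (15): [1,2], [1,3], [1,4], [1,5], [1,6], [2,3], [2,4], [2,5], [2,6], [3,4], [3,5], [3,6], [4,5], [4,6], [5,6]
  2-simplices (10): [1,2,4], [1,2,5], [1,3,5], [1,3,6], [1,4,6], [2,3,4], [2,3,6], [2,5,6], [3,4,5], [4,5,6]

giving chain groups C_0 ≅ Z^6, C_1 ≅ Z^15, C_2 ≅ Z^10.

∂_1: C_1 → C_0 sends each edge [p,q] (with p < q) to q − p. For instance
  ∂[3,4] = [4] − [3].
The 6×15 boundary matrix has rank 5 and Smith normal form diag(1,1,1,1,1).

The boundary map ∂_2: C_2 → C_1 maps a triangle to the signed sum of its edges. For instance
  ∂[1,2,4] = [2,4] − [1,4] + [1,2],
  ∂[2,5,6] = [5,6] − [2,6] + [2,5].
The 15×10 boundary matrix has rank 10 and Smith normal form diag(1,1,1,1,1,1,1,1,1,2).

Computing H_k = (kernel of ∂_k) / (image of ∂_{k+1}):

  H_0: rank C_0 − rank ∂_1 = 6 − 5 = 1, and the invariant factors of ∂_1 are all 1, so H_0 = Z.
  H_1: rank ker ∂_1 − rank ∂_2 = (15 − 5) − 10 = 0, and ∂_2 has invariant factor 2 > 1, so H_1 = Z/2.
  H_2: rank ker ∂_2 − rank ∂_3 = (10 − 10) − 0 = 0, and there is no ∂_3, so H_2 = 0.

(K is a triangulation of the real projective plane RP^2.)

H_0 = Z,  H_1 = Z/2,  H_2 = 0.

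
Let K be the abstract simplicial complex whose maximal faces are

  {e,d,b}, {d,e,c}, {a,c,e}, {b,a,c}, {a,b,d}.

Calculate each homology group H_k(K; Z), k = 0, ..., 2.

H_0 ≅ Z,  H_1 ≅ Z,  H_2 = 0.

Order the vertices as a < b < c < d < e. Listing each simplex with vertices in this order, K has dimension 2 with simplices:

  0-simplices (5): a, b, c, d, e
  1-simplices (10): ab, ac, ad, ae, bc, bd, be, cd, ce, de
  2-simplices (5): abc, abd, ace, bde, cde

Hence C_0 ≅ Z^5, C_1 ≅ Z^10, C_2 ≅ Z^5.

Boundary ∂_1: C_1 → C_0 maps an edge to its endpoints' difference, ∂[p,q] = q − p. For instance
  ∂bc = c − b.
This gives a 5×10 integer matrix of rank 4; reducing to Smith normal form yields diagonal entries (1,1,1,1).

∂_2: C_2 → C_1 maps a triangle to the signed sum of its edges. For instance
  ∂ace = ce − ae + ac,
  ∂abd = bd − ad + ab.
The resulting 10×5 matrix has rank 5, and its Smith normal form has invariant factors (1,1,1,1,1).

Reading off H_k = ker ∂_k / im ∂_{k+1}:

  H_0: rank C_0 − rank ∂_1 = 5 − 4 = 1, and the invariant factors of ∂_1 are all 1, so H_0 = Z.
  H_1: rank ker ∂_1 − rank ∂_2 = (10 − 4) − 5 = 1, and the invariant factors of ∂_2 are all 1, so H_1 = Z.
  H_2: rank ker ∂_2 − rank ∂_3 = (5 − 5) − 0 = 0, and there is no ∂_3, so H_2 = 0.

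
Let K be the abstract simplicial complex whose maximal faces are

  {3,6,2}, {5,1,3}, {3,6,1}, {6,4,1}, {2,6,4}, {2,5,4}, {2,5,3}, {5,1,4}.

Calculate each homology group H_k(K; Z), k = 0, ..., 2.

We work with the vertex ordering 1 < 2 < 3 < 4 < 5 < 6. The simplices of K, each written with vertices in increasing order, are:

  0-simplices (6): [1], [2], [3], [4], [5], [6]
  1-simplices (12): [1,3], [1,4], [1,5], [1,6], [2,3], [2,4], [2,5], [2,6], [3,5], [3,6], [4,5], [4,6]
  2-simplices (8): [1,3,5], [1,3,6], [1,4,5], [1,4,6], [2,3,5], [2,3,6], [2,4,5], [2,4,6]

so the chain groups are C_0 ≅ Z^6, C_1 ≅ Z^12, C_2 ≅ Z^8.

Boundary ∂_1: C_1 → C_0 maps an edge to its endpoints' difference, ∂[p,q] = q − p. For instance
  ∂[3,5] = [5] − [3].
The 6×12 boundary matrix has rank 5 and Smith normal form diag(1,1,1,1,1).

∂_2: C_2 → C_1 sends each 2-simplex [p,q,r] to [q,r] − [p,r] + [p,q]. For instance
  ∂[2,3,5] = [3,5] − [2,5] + [2,3],
  ∂[2,4,6] = [4,6] − [2,6] + [2,4].
The resulting 12×8 matrix has rank 7, and its Smith normal form has invariant factors (1,1,1,1,1,1,1).

From H_k ≅ ker(∂_k) / im(∂_{k+1}) we obtain:

  H_0: rank C_0 − rank ∂_1 = 6 − 5 = 1, and the invariant factors of ∂_1 are all 1, so H_0 ≅ Z.
  H_1: rank ker ∂_1 − rank ∂_2 = (12 − 5) − 7 = 0, and the invariant factors of ∂_2 are all 1, so H_1 ≅ 0.
  H_2: rank ker ∂_2 − rank ∂_3 = (8 − 7) − 0 = 1, and there is no ∂_3, so H_2 ≅ Z.

H_0 = Z,  H_1 = 0,  H_2 = Z.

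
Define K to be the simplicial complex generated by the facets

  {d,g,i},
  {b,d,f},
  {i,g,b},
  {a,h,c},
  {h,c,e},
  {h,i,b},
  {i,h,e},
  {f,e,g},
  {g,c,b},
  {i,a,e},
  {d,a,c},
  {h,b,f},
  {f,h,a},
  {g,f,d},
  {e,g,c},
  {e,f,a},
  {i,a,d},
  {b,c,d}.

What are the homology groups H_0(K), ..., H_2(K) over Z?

H_0 ≅ Z,  H_1 ≅ Z × Z/2,  H_2 = 0.

Order the vertices as a < b < c < d < e < f < g < h < i. Listing each simplex with vertices in this order, K has dimension 2 with simplices:

  0-simplices (9): a, b, c, d, e, f, g, h, i
  1-simplices (27): ac, ad, ae, af, ah, ai, bc, bd, bf, bg, bh, bi, cd, ce, cg, ch, df, dg, di, ef, eg, eh, ei, fg, fh, gi, hi
  2-simplices (18): acd, ach, adi, aef, aei, afh, bcd, bcg, bdf, bfh, bgi, bhi, ceg, ceh, dfg, dgi, efg, ehi

so the chain groups are C_0 ≅ Z^9, C_1 ≅ Z^27, C_2 ≅ Z^18.

The boundary map ∂_1: C_1 → C_0 sends each edge [p,q] (with p < q) to q − p. For instance
  ∂ai = i − a.
The 9×27 boundary matrix has rank 8 and Smith normal form diag(1,1,1,1,1,1,1,1).

Boundary ∂_2: C_2 → C_1 sends each 2-simplex [p,q,r] to [q,r] − [p,r] + [p,q]. For instance
  ∂bfh = fh − bh + bf,
  ∂bcd = cd − bd + bc.
This gives a 27×18 integer matrix of rank 18; reducing to Smith normal form yields diagonal entries (1,1,1,1,1,1,1,1,1,1,1,1,1,1,1,1,1,2).

Computing H_k = (kernel of ∂_k) / (image of ∂_{k+1}):

  H_0: rank C_0 − rank ∂_1 = 9 − 8 = 1, and the invariant factors of ∂_1 are all 1, so H_0 ≅ Z.
  H_1: rank ker ∂_1 − rank ∂_2 = (27 − 8) − 18 = 1, and ∂_2 has invariant factor 2 > 1, so H_1 ≅ Z × Z/2.
  H_2: rank ker ∂_2 − rank ∂_3 = (18 − 18) − 0 = 0, and there is no ∂_3, so H_2 ≅ 0.

As a check, the Euler characteristic is 9 − 27 + 18 = 0, which agrees with 1 − 1 + 0 = 0.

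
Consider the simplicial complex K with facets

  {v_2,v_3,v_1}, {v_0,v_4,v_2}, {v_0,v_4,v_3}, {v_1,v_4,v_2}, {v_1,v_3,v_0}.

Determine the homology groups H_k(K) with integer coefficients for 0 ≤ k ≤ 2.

H_0 = Z,  H_1 = Z,  H_2 = 0.

We work with the vertex ordering v_0 < v_1 < v_2 < v_3 < v_4. The simplices of K, each written with vertices in increasing order, are:

  0-simplices (5): [v_0], [v_1], [v_2], [v_3], [v_4]
  1-simplices (10): [v_0,v_1], [v_0,v_2], [v_0,v_3], [v_0,v_4], [v_1,v_2], [v_1,v_3], [v_1,v_4], [v_2,v_3], [v_2,v_4], [v_3,v_4]
  2-simplices (5): [v_0,v_1,v_3], [v_0,v_2,v_4], [v_0,v_3,v_4], [v_1,v_2,v_3], [v_1,v_2,v_4]

Hence C_0 ≅ Z^5, C_1 ≅ Z^10, C_2 ≅ Z^5.

Boundary ∂_1: C_1 → C_0 is given by ∂[p,q] = [q] − [p].
The 5×10 boundary matrix has rank 4 and Smith normal form diag(1,1,1,1).

Boundary ∂_2: C_2 → C_1 acts by ∂[p,q,r] = [q,r] − [p,r] + [p,q]. For instance
  ∂[v_0,v_1,v_3] = [v_1,v_3] − [v_0,v_3] + [v_0,v_1],
  ∂[v_1,v_2,v_3] = [v_2,v_3] − [v_1,v_3] + [v_1,v_2].
As a 10×5 matrix over Z this has rank 5, with invariant factors (1,1,1,1,1).

From H_k ≅ ker(∂_k) / im(∂_{k+1}) we obtain:

  H_0: rank C_0 − rank ∂_1 = 5 − 4 = 1, and the invariant factors of ∂_1 are all 1, so H_0 ≅ Z.
  H_1: rank ker ∂_1 − rank ∂_2 = (10 − 4) − 5 = 1, and the invariant factors of ∂_2 are all 1, so H_1 ≅ Z.
  H_2: rank ker ∂_2 − rank ∂_3 = (5 − 5) − 0 = 0, and there is no ∂_3, so H_2 ≅ 0.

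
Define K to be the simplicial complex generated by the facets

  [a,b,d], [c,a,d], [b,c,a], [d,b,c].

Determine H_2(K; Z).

H_2 = Z.

Order the vertices as a < b < c < d. Listing each simplex with vertices in this order, K has dimension 2 with simplices:

  0-simplices (4): a, b, c, d
  1-simplices (6): ab, ac, ad, bc, bd, cd
  2-simplices (4): abc, abd, acd, bcd

so the chain groups are C_0 ≅ Z^4, C_1 ≅ Z^6, C_2 ≅ Z^4.

∂_1: C_1 → C_0 is given by ∂[p,q] = [q] − [p].
The 4×6 boundary matrix has rank 3 and Smith normal form diag(1,1,1).

The boundary map ∂_2: C_2 → C_1 maps a triangle to the signed sum of its edges. For instance
  ∂acd = cd − ad + ac,
  ∂abc = bc − ac + ab.
The 6×4 boundary matrix has rank 3 and Smith normal form diag(1,1,1).

Now H_k = ker ∂_k / im ∂_{k+1}, so:

  H_2: rank ker ∂_2 − rank ∂_3 = (4 − 3) − 0 = 1, and there is no ∂_3, so H_2 ≅ Z.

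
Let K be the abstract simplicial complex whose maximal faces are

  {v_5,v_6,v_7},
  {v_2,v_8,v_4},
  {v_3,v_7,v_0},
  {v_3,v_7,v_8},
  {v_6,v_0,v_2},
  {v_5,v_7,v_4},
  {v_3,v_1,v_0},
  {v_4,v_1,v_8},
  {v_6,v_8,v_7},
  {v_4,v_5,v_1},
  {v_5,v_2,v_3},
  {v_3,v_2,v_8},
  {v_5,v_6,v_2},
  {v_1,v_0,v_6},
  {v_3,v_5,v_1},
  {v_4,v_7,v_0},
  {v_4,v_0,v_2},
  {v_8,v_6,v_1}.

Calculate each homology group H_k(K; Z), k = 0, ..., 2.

H_0 = Z,  H_1 = Z^2,  H_2 = Z.

Order the vertices as v_0 < v_1 < v_2 < v_3 < v_4 < v_5 < v_6 < v_7 < v_8. Listing each simplex with vertices in this order, K has dimension 2 with simplices:

  0-simplices (9): [v_0], [v_1], [v_2], [v_3], [v_4], [v_5], [v_6], [v_7], [v_8]
  1-simplices (27): (27 of them)
  2-simplices (18): (18 of them)

so the chain groups are C_0 ≅ Z^9, C_1 ≅ Z^27, C_2 ≅ Z^18.

Boundary ∂_1: C_1 → C_0 maps an edge to its endpoints' difference, ∂[p,q] = q − p. For instance
  ∂[v_5,v_7] = [v_7] − [v_5].
The resulting 9×27 matrix has rank 8, and its Smith normal form has invariant factors (1,1,1,1,1,1,1,1).

∂_2: C_2 → C_1 maps a triangle to the signed sum of its edges. For instance
  ∂[v_2,v_3,v_8] = [v_3,v_8] − [v_2,v_8] + [v_2,v_3],
  ∂[v_5,v_6,v_7] = [v_6,v_7] − [v_5,v_7] + [v_5,v_6].
This gives a 27×18 integer matrix of rank 17; reducing to Smith normal form yields diagonal entries (1,1,1,1,1,1,1,1,1,1,1,1,1,1,1,1,1).

From H_k ≅ ker(∂_k) / im(∂_{k+1}) we obtain:

  H_0: rank C_0 − rank ∂_1 = 9 − 8 = 1, and the invariant factors of ∂_1 are all 1, so H_0 = Z.
  H_1: rank ker ∂_1 − rank ∂_2 = (27 − 8) − 17 = 2, and the invariant factors of ∂_2 are all 1, so H_1 = Z^2.
  H_2: rank ker ∂_2 − rank ∂_3 = (18 − 17) − 0 = 1, and there is no ∂_3, so H_2 = Z.

As a check, the Euler characteristic is 9 − 27 + 18 = 0, which agrees with 1 − 2 + 1 = 0.
(K is a triangulation of the torus T^2.)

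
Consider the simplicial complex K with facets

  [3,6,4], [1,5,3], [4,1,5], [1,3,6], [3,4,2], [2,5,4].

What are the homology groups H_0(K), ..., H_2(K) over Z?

H_0 ≅ Z,  H_1 ≅ Z,  H_2 = 0.

Fix the vertex order 1 < 2 < 3 < 4 < 5 < 6 and write every simplex with vertices in increasing order. Then dim K = 2 and the simplices of K are:

  0-simplices (6): [1], [2], [3], [4], [5], [6]
  1-simplices (12): [1,3], [1,4], [1,5], [1,6], [2,3], [2,4], [2,5], [3,4], [3,5], [3,6], [4,5], [4,6]
  2-simplices (6): [1,3,5], [1,3,6], [1,4,5], [2,3,4], [2,4,5], [3,4,6]

giving chain groups C_0 ≅ Z^6, C_1 ≅ Z^12, C_2 ≅ Z^6.

Boundary ∂_1: C_1 → C_0 sends each edge [p,q] (with p < q) to q − p.
As a 6×12 matrix over Z this has rank 5, with invariant factors (1,1,1,1,1).

The boundary map ∂_2: C_2 → C_1 sends each 2-simplex [p,q,r] to [q,r] − [p,r] + [p,q]. For instance
  ∂[1,3,6] = [3,6] − [1,6] + [1,3],
  ∂[2,3,4] = [3,4] − [2,4] + [2,3].
This gives a 12×6 integer matrix of rank 6; reducing to Smith normal form yields diagonal entries (1,1,1,1,1,1).

From H_k ≅ ker(∂_k) / im(∂_{k+1}) we obtain:

  H_0: rank C_0 − rank ∂_1 = 6 − 5 = 1, and the invariant factors of ∂_1 are all 1, so H_0 ≅ Z.
  H_1: rank ker ∂_1 − rank ∂_2 = (12 − 5) − 6 = 1, and the invariant factors of ∂_2 are all 1, so H_1 ≅ Z.
  H_2: rank ker ∂_2 − rank ∂_3 = (6 − 6) − 0 = 0, and there is no ∂_3, so H_2 ≅ 0.

As a check, the Euler characteristic is 6 − 12 + 6 = 0, which agrees with 1 − 1 + 0 = 0.
(K is a triangulation of the cylinder S^1 x I.)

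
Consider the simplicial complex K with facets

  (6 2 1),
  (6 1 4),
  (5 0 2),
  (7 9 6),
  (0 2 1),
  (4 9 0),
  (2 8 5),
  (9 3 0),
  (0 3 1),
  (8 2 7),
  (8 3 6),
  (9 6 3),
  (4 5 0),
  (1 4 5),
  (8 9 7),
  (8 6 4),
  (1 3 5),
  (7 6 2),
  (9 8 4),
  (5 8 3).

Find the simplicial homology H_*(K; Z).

H_0 ≅ Z,  H_1 ≅ Z ⊕ Z_2,  H_2 = 0.

Order the vertices as 0 < 1 < 2 < 3 < 4 < 5 < 6 < 7 < 8 < 9. Listing each simplex with vertices in this order, K has dimension 2 with simplices:

  0-simplices (10): [0], [1], [2], [3], [4], [5], [6], [7], [8], [9]
  1-simplices (30): (30 of them)
  2-simplices (20): (20 of them)

Hence C_0 ≅ Z^10, C_1 ≅ Z^30, C_2 ≅ Z^20.

Boundary ∂_1: C_1 → C_0 is given by ∂[p,q] = [q] − [p]. For instance
  ∂[2,7] = [7] − [2].
This gives a 10×30 integer matrix of rank 9; reducing to Smith normal form yields diagonal entries (1,1,1,1,1,1,1,1,1).

∂_2: C_2 → C_1 sends each 2-simplex [p,q,r] to [q,r] − [p,r] + [p,q]. For instance
  ∂[3,6,8] = [6,8] − [3,8] + [3,6],
  ∂[0,2,5] = [2,5] − [0,5] + [0,2].
The 30×20 boundary matrix has rank 20 and Smith normal form diag(1,1,1,1,1,1,1,1,1,1,1,1,1,1,1,1,1,1,1,2).

Reading off H_k = ker ∂_k / im ∂_{k+1}:

  H_0: rank C_0 − rank ∂_1 = 10 − 9 = 1, and the invariant factors of ∂_1 are all 1, so H_0 ≅ Z.
  H_1: rank ker ∂_1 − rank ∂_2 = (30 − 9) − 20 = 1, and ∂_2 has invariant factor 2 > 1, so H_1 ≅ Z ⊕ Z_2.
  H_2: rank ker ∂_2 − rank ∂_3 = (20 − 20) − 0 = 0, and there is no ∂_3, so H_2 ≅ 0.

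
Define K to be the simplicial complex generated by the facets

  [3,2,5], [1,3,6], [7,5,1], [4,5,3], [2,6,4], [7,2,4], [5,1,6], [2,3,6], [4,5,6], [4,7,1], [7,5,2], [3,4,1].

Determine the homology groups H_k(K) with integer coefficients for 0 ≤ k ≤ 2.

H_0 ≅ Z,  H_1 ≅ Z/2,  H_2 = 0.

Fix the vertex order 1 < 2 < 3 < 4 < 5 < 6 < 7 and write every simplex with vertices in increasing order. Then dim K = 2 and the simplices of K are:

  0-simplices (7): [1], [2], [3], [4], [5], [6], [7]
  1-simplices (18): [1,3], [1,4], [1,5], [1,6], [1,7], [2,3], [2,4], [2,5], [2,6], [2,7], [3,4], [3,5], [3,6], [4,5], [4,6], [4,7], [5,6], [5,7]
  2-simplices (12): [1,3,4], [1,3,6], [1,4,7], [1,5,6], [1,5,7], [2,3,5], [2,3,6], [2,4,6], [2,4,7], [2,5,7], [3,4,5], [4,5,6]

so the chain groups are C_0 ≅ Z^7, C_1 ≅ Z^18, C_2 ≅ Z^12.

The boundary map ∂_1: C_1 → C_0 is given by ∂[p,q] = [q] − [p]. For instance
  ∂[2,3] = [3] − [2].
This gives a 7×18 integer matrix of rank 6; reducing to Smith normal form yields diagonal entries (1,1,1,1,1,1).

Boundary ∂_2: C_2 → C_1 maps a triangle to the signed sum of its edges. For instance
  ∂[4,5,6] = [5,6] − [4,6] + [4,5],
  ∂[1,3,4] = [3,4] − [1,4] + [1,3].
The 18×12 boundary matrix has rank 12 and Smith normal form diag(1,1,1,1,1,1,1,1,1,1,1,2).

From H_k ≅ ker(∂_k) / im(∂_{k+1}) we obtain:

  H_0: rank C_0 − rank ∂_1 = 7 − 6 = 1, and the invariant factors of ∂_1 are all 1, so H_0 = Z.
  H_1: rank ker ∂_1 − rank ∂_2 = (18 − 6) − 12 = 0, and ∂_2 has invariant factor 2 > 1, so H_1 = Z/2.
  H_2: rank ker ∂_2 − rank ∂_3 = (12 − 12) − 0 = 0, and there is no ∂_3, so H_2 = 0.

As a check, the Euler characteristic is 7 − 18 + 12 = 1, which agrees with 1 − 0 + 0 = 1.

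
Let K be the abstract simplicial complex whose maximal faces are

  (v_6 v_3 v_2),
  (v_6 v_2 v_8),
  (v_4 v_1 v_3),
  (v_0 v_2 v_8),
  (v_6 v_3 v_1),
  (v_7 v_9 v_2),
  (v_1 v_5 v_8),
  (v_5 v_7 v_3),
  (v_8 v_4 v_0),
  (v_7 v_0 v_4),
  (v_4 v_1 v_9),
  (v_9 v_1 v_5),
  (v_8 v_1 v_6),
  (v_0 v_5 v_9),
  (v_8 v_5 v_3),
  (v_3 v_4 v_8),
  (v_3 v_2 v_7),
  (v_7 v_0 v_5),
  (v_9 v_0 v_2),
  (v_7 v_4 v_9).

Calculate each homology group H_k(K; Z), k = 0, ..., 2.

We work with the vertex ordering v_0 < v_1 < v_2 < v_3 < v_4 < v_5 < v_6 < v_7 < v_8 < v_9. The simplices of K, each written with vertices in increasing order, are:

  0-simplices (10): [v_0], [v_1], [v_2], [v_3], [v_4], [v_5], [v_6], [v_7], [v_8], [v_9]
  1-simplices (30): (30 of them)
  2-simplices (20): (20 of them)

Hence C_0 ≅ Z^10, C_1 ≅ Z^30, C_2 ≅ Z^20.

∂_1: C_1 → C_0 sends each edge [p,q] (with p < q) to q − p. For instance
  ∂[v_1,v_9] = [v_9] − [v_1].
This gives a 10×30 integer matrix of rank 9; reducing to Smith normal form yields diagonal entries (1,1,1,1,1,1,1,1,1).

∂_2: C_2 → C_1 sends each 2-simplex [p,q,r] to [q,r] − [p,r] + [p,q]. For instance
  ∂[v_3,v_5,v_7] = [v_5,v_7] − [v_3,v_7] + [v_3,v_5],
  ∂[v_1,v_5,v_8] = [v_5,v_8] − [v_1,v_8] + [v_1,v_5].
The resulting 30×20 matrix has rank 20, and its Smith normal form has invariant factors (1,1,1,1,1,1,1,1,1,1,1,1,1,1,1,1,1,1,1,2).

Computing H_k = (kernel of ∂_k) / (image of ∂_{k+1}):

  H_0: rank C_0 − rank ∂_1 = 10 − 9 = 1, and the invariant factors of ∂_1 are all 1, so H_0 = Z.
  H_1: rank ker ∂_1 − rank ∂_2 = (30 − 9) − 20 = 1, and ∂_2 has invariant factor 2 > 1, so H_1 = Z ⊕ Z_2.
  H_2: rank ker ∂_2 − rank ∂_3 = (20 − 20) − 0 = 0, and there is no ∂_3, so H_2 = 0.

As a check, the Euler characteristic is 10 − 30 + 20 = 0, which agrees with 1 − 1 + 0 = 0.
(K is a triangulation of the Klein bottle.)

H_0 = Z,  H_1 = Z ⊕ Z_2,  H_2 = 0.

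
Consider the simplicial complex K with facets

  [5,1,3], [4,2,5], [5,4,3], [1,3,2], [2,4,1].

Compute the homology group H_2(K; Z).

H_2 = 0.

K has 5 vertices, 10 edges, 5 triangles.
rank ∂_2 = 5, rank ∂_3 = 0 ⇒ b_2 = 5 − 5 − 0 = 0. So H_2 ≅ 0.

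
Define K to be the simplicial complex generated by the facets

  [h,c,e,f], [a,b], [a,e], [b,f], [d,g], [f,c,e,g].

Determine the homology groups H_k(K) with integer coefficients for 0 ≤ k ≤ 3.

We work with the vertex ordering a < b < c < d < e < f < g < h. The simplices of K, each written with vertices in increasing order, are:

  0-simplices (8): a, b, c, d, e, f, g, h
  1-simplices (13): ab, ae, bf, ce, cf, cg, ch, dg, ef, eg, eh, fg, fh
  2-simplices (7): cef, ceg, ceh, cfg, cfh, efg, efh
  3-simplices (2): cefg, cefh

giving chain groups C_0 ≅ Z^8, C_1 ≅ Z^13, C_2 ≅ Z^7, C_3 ≅ Z^2.

Boundary ∂_1: C_1 → C_0 maps an edge to its endpoints' difference, ∂[p,q] = q − p. For instance
  ∂eg = g − e.
This gives a 8×13 integer matrix of rank 7; reducing to Smith normal form yields diagonal entries (1,1,1,1,1,1,1).

∂_2: C_2 → C_1 sends each 2-simplex [p,q,r] to [q,r] − [p,r] + [p,q]. For instance
  ∂ceh = eh − ch + ce,
  ∂cef = ef − cf + ce.
The 13×7 boundary matrix has rank 5 and Smith normal form diag(1,1,1,1,1).

The boundary map ∂_3: C_3 → C_2 sends each 3-simplex σ to the alternating sum Σ_i (−1)^i (σ with its i-th vertex removed). For instance
  ∂cefg = efg − cfg + ceg − cef,
  ∂cefh = efh − cfh + ceh − cef.
The 7×2 boundary matrix has rank 2 and Smith normal form diag(1,1).

Reading off H_k = ker ∂_k / im ∂_{k+1}:

  H_0: rank C_0 − rank ∂_1 = 8 − 7 = 1, and the invariant factors of ∂_1 are all 1, so H_0 = Z.
  H_1: rank ker ∂_1 − rank ∂_2 = (13 − 7) − 5 = 1, and the invariant factors of ∂_2 are all 1, so H_1 = Z.
  H_2: rank ker ∂_2 − rank ∂_3 = (7 − 5) − 2 = 0, and the invariant factors of ∂_3 are all 1, so H_2 = 0.
  H_3: rank ker ∂_3 − rank ∂_4 = (2 − 2) − 0 = 0, and there is no ∂_4, so H_3 = 0.

H_0 ≅ Z,  H_1 ≅ Z,  H_2 = 0,  H_3 = 0.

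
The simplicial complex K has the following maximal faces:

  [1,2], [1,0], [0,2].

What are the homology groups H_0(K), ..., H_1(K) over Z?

K has 3 vertices, 3 edges.
rank ∂_0 = 0, rank ∂_1 = 2 ⇒ b_0 = 3 − 0 − 2 = 1; all invariant factors of ∂_1 are 1 so no torsion. So H_0 ≅ Z.
rank ∂_1 = 2, rank ∂_2 = 0 ⇒ b_1 = 3 − 2 − 0 = 1. So H_1 ≅ Z.

H_0 ≅ Z,  H_1 ≅ Z.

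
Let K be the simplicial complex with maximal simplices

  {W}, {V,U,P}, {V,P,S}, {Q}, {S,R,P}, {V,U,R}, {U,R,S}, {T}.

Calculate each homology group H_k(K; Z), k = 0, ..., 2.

Fix the vertex order P < Q < R < S < T < U < V < W and write every simplex with vertices in increasing order. Then dim K = 2 and the simplices of K are:

  0-simplices (8): P, Q, R, S, T, U, V, W
  1-simplices (10): PR, PS, PU, PV, RS, RU, RV, SU, SV, UV
  2-simplices (5): PRS, PSV, PUV, RSU, RUV

giving chain groups C_0 ≅ Z^8, C_1 ≅ Z^10, C_2 ≅ Z^5.

The boundary map ∂_1: C_1 → C_0 sends each edge [p,q] (with p < q) to q − p.
As a 8×10 matrix over Z this has rank 4, with invariant factors (1,1,1,1).

∂_2: C_2 → C_1 acts by ∂[p,q,r] = [q,r] − [p,r] + [p,q]. For instance
  ∂PUV = UV − PV + PU,
  ∂RUV = UV − RV + RU.
As a 10×5 matrix over Z this has rank 5, with invariant factors (1,1,1,1,1).

From H_k ≅ ker(∂_k) / im(∂_{k+1}) we obtain:

  H_0: rank C_0 − rank ∂_1 = 8 − 4 = 4, and the invariant factors of ∂_1 are all 1, so H_0 ≅ Z^4.
  H_1: rank ker ∂_1 − rank ∂_2 = (10 − 4) − 5 = 1, and the invariant factors of ∂_2 are all 1, so H_1 ≅ Z.
  H_2: rank ker ∂_2 − rank ∂_3 = (5 − 5) − 0 = 0, and there is no ∂_3, so H_2 ≅ 0.

As a check, the Euler characteristic is 8 − 10 + 5 = 3, which agrees with 4 − 1 + 0 = 3.

H_0 ≅ Z^4,  H_1 ≅ Z,  H_2 = 0.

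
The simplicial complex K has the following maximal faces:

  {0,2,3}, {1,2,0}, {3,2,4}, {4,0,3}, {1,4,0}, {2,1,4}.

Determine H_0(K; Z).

H_0 = Z.

K has 5 vertices, 9 edges, 6 triangles.
rank ∂_0 = 0, rank ∂_1 = 4 ⇒ b_0 = 5 − 0 − 4 = 1; all invariant factors of ∂_1 are 1 so no torsion. So H_0 = Z.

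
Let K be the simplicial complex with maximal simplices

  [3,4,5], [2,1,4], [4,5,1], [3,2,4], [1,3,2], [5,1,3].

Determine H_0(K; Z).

Order the vertices as 1 < 2 < 3 < 4 < 5. Listing each simplex with vertices in this order, K has dimension 2 with simplices:

  0-simplices (5): [1], [2], [3], [4], [5]
  1-simplices (9): [1,2], [1,3], [1,4], [1,5], [2,3], [2,4], [3,4], [3,5], [4,5]
  2-simplices (6): [1,2,3], [1,2,4], [1,3,5], [1,4,5], [2,3,4], [3,4,5]

giving chain groups C_0 ≅ Z^5, C_1 ≅ Z^9, C_2 ≅ Z^6.

The boundary map ∂_1: C_1 → C_0 is given by ∂[p,q] = [q] − [p]. For instance
  ∂[1,3] = [3] − [1].
The resulting 5×9 matrix has rank 4, and its Smith normal form has invariant factors (1,1,1,1).

The boundary map ∂_2: C_2 → C_1 acts by ∂[p,q,r] = [q,r] − [p,r] + [p,q]. For instance
  ∂[1,2,3] = [2,3] − [1,3] + [1,2],
  ∂[1,4,5] = [4,5] − [1,5] + [1,4].
This gives a 9×6 integer matrix of rank 5; reducing to Smith normal form yields diagonal entries (1,1,1,1,1).

Reading off H_k = ker ∂_k / im ∂_{k+1}:

  H_0: rank C_0 − rank ∂_1 = 5 − 4 = 1, and the invariant factors of ∂_1 are all 1, so H_0 ≅ Z.

(K is a triangulation of the 2-sphere S^2.)

H_0 ≅ Z.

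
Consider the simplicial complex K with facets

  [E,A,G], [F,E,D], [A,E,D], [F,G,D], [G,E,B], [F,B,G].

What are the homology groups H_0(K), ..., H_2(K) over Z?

H_0 = Z,  H_1 = Z,  H_2 = 0.

Take the total order A < B < D < E < F < G on the vertex set. Then K (dimension 2) consists of the simplices:

  0-simplices (6): A, B, D, E, F, G
  1-simplices (12): AD, AE, AG, BE, BF, BG, DE, DF, DG, EF, EG, FG
  2-simplices (6): ADE, AEG, BEG, BFG, DEF, DFG

giving chain groups C_0 ≅ Z^6, C_1 ≅ Z^12, C_2 ≅ Z^6.

The boundary map ∂_1: C_1 → C_0 is given by ∂[p,q] = [q] − [p]. For instance
  ∂DG = G − D.
The resulting 6×12 matrix has rank 5, and its Smith normal form has invariant factors (1,1,1,1,1).

The boundary map ∂_2: C_2 → C_1 sends each 2-simplex [p,q,r] to [q,r] − [p,r] + [p,q]. For instance
  ∂BFG = FG − BG + BF,
  ∂DFG = FG − DG + DF.
The 12×6 boundary matrix has rank 6 and Smith normal form diag(1,1,1,1,1,1).

From H_k ≅ ker(∂_k) / im(∂_{k+1}) we obtain:

  H_0: rank C_0 − rank ∂_1 = 6 − 5 = 1, and the invariant factors of ∂_1 are all 1, so H_0 ≅ Z.
  H_1: rank ker ∂_1 − rank ∂_2 = (12 − 5) − 6 = 1, and the invariant factors of ∂_2 are all 1, so H_1 ≅ Z.
  H_2: rank ker ∂_2 − rank ∂_3 = (6 − 6) − 0 = 0, and there is no ∂_3, so H_2 ≅ 0.

As a check, the Euler characteristic is 6 − 12 + 6 = 0, which agrees with 1 − 1 + 0 = 0.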